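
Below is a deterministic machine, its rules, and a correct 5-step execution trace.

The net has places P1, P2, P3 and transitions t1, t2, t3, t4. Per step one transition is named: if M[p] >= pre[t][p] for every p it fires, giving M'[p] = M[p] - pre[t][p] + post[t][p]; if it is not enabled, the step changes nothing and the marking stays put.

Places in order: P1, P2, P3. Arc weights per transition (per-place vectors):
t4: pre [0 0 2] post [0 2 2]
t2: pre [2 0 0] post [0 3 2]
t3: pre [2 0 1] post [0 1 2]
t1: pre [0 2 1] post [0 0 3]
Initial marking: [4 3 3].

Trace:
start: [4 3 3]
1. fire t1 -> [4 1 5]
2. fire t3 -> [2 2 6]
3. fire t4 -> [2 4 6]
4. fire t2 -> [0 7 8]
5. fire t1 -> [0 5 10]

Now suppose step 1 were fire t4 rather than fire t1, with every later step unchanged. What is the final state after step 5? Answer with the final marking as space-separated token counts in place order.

0 9 8

(re-executing from step 1 with the substitution; state before step 1: [4 3 3])
1. fire t4 -> [4 5 3]
2. fire t3 -> [2 6 4]
3. fire t4 -> [2 8 4]
4. fire t2 -> [0 11 6]
5. fire t1 -> [0 9 8]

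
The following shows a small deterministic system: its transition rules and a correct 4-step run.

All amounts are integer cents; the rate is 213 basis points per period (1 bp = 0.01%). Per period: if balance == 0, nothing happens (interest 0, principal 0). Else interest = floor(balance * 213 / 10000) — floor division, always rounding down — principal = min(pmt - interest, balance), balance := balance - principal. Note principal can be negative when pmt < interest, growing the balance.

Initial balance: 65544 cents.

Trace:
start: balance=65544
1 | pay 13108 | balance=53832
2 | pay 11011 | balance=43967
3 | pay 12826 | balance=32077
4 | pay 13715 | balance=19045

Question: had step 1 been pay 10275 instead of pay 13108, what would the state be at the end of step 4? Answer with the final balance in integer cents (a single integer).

22063

(re-executing from step 1 with the substitution; state before step 1: balance=65544)
1 | pay 10275 | balance=56665
2 | pay 11011 | balance=46860
3 | pay 12826 | balance=35032
4 | pay 13715 | balance=22063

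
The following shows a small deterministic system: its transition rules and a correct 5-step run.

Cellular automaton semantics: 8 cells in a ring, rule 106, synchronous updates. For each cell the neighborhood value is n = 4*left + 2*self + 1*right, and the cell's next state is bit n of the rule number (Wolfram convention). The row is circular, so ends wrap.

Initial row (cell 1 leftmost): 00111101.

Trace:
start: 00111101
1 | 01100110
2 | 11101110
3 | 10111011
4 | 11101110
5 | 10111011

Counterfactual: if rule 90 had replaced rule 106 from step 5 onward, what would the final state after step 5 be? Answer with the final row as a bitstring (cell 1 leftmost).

(re-executing step 5 under rule 90; state before step 5: 11101110)
5 | 10101010

10101010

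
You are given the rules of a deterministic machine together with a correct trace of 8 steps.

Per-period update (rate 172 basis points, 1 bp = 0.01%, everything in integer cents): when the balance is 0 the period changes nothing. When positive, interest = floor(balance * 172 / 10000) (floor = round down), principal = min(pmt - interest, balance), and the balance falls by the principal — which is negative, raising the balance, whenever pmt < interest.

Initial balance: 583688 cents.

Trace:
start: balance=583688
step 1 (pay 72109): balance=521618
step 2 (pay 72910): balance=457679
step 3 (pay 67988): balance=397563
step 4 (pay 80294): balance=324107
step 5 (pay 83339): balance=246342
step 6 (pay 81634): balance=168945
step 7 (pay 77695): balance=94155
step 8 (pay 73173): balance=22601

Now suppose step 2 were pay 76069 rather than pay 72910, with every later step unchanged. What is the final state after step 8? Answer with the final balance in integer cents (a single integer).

(re-executing from step 2 with the substitution; state before step 2: balance=521618)
step 2 (pay 76069): balance=454520
step 3 (pay 67988): balance=394349
step 4 (pay 80294): balance=320837
step 5 (pay 83339): balance=243016
step 6 (pay 81634): balance=165561
step 7 (pay 77695): balance=90713
step 8 (pay 73173): balance=19100

19100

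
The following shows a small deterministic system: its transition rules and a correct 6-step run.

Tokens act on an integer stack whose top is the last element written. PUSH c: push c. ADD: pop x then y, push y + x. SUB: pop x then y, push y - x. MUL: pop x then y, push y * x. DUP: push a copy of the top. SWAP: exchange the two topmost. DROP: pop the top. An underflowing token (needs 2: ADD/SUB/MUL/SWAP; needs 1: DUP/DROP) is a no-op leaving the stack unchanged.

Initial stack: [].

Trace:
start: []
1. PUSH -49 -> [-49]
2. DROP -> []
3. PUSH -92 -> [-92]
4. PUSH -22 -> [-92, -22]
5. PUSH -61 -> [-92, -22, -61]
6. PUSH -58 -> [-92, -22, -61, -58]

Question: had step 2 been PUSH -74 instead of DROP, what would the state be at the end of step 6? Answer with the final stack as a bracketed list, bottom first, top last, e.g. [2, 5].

[-49, -74, -92, -22, -61, -58]

(re-executing from step 2 with the substitution; state before step 2: [-49])
2. PUSH -74 -> [-49, -74]
3. PUSH -92 -> [-49, -74, -92]
4. PUSH -22 -> [-49, -74, -92, -22]
5. PUSH -61 -> [-49, -74, -92, -22, -61]
6. PUSH -58 -> [-49, -74, -92, -22, -61, -58]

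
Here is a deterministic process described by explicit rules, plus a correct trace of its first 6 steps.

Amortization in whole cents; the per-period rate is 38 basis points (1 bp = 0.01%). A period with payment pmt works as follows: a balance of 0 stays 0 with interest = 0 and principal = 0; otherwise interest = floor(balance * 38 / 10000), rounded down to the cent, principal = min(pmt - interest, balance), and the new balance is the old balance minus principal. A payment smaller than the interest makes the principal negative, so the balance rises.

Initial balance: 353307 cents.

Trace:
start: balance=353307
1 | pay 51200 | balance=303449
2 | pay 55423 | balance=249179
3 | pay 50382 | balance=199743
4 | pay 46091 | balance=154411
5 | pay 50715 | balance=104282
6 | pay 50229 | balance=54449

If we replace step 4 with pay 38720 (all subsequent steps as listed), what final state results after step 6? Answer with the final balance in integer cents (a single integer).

(re-executing from step 4 with the substitution; state before step 4: balance=199743)
4 | pay 38720 | balance=161782
5 | pay 50715 | balance=111681
6 | pay 50229 | balance=61876

61876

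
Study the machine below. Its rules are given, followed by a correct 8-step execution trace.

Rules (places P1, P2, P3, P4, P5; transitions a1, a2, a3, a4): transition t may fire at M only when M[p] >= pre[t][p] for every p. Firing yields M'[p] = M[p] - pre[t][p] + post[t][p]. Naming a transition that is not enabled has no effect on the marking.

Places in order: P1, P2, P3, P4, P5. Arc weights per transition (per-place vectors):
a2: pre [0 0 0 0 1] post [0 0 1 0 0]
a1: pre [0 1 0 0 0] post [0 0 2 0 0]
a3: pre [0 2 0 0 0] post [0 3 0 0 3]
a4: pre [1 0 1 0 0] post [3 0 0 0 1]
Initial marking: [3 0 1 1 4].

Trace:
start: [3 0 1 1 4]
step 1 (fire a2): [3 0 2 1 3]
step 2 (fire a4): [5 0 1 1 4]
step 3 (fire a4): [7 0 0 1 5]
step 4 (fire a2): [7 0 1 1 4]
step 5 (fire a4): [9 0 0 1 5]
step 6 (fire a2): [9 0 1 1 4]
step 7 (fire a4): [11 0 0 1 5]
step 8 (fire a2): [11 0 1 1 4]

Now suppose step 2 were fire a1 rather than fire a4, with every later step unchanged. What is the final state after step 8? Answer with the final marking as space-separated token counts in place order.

(re-executing from step 2 with the substitution; state before step 2: [3 0 2 1 3])
step 2 (fire a1): [3 0 2 1 3]
step 3 (fire a4): [5 0 1 1 4]
step 4 (fire a2): [5 0 2 1 3]
step 5 (fire a4): [7 0 1 1 4]
step 6 (fire a2): [7 0 2 1 3]
step 7 (fire a4): [9 0 1 1 4]
step 8 (fire a2): [9 0 2 1 3]

9 0 2 1 3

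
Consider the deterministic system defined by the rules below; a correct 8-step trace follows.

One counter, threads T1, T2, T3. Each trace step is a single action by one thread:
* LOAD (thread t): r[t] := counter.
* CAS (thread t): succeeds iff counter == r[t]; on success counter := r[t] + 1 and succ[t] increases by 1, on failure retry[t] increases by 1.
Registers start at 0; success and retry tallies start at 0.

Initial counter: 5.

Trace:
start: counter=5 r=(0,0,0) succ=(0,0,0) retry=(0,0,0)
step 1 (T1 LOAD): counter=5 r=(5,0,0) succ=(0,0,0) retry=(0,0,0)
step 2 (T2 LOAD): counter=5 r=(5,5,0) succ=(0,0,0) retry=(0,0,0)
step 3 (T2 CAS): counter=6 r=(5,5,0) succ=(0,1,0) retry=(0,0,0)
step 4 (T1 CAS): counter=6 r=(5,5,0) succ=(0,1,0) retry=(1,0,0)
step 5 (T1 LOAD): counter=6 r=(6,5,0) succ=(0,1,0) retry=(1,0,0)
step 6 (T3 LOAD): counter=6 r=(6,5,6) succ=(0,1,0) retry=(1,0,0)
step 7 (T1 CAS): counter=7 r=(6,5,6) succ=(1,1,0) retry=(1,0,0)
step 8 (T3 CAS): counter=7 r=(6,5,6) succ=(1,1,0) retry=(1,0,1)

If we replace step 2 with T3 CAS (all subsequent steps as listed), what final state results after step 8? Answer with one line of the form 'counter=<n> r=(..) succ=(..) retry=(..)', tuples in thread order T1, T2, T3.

counter=7 r=(6,0,6) succ=(2,0,0) retry=(0,1,2)

(re-executing from step 2 with the substitution; state before step 2: counter=5 r=(5,0,0) succ=(0,0,0) retry=(0,0,0))
step 2 (T3 CAS): counter=5 r=(5,0,0) succ=(0,0,0) retry=(0,0,1)
step 3 (T2 CAS): counter=5 r=(5,0,0) succ=(0,0,0) retry=(0,1,1)
step 4 (T1 CAS): counter=6 r=(5,0,0) succ=(1,0,0) retry=(0,1,1)
step 5 (T1 LOAD): counter=6 r=(6,0,0) succ=(1,0,0) retry=(0,1,1)
step 6 (T3 LOAD): counter=6 r=(6,0,6) succ=(1,0,0) retry=(0,1,1)
step 7 (T1 CAS): counter=7 r=(6,0,6) succ=(2,0,0) retry=(0,1,1)
step 8 (T3 CAS): counter=7 r=(6,0,6) succ=(2,0,0) retry=(0,1,2)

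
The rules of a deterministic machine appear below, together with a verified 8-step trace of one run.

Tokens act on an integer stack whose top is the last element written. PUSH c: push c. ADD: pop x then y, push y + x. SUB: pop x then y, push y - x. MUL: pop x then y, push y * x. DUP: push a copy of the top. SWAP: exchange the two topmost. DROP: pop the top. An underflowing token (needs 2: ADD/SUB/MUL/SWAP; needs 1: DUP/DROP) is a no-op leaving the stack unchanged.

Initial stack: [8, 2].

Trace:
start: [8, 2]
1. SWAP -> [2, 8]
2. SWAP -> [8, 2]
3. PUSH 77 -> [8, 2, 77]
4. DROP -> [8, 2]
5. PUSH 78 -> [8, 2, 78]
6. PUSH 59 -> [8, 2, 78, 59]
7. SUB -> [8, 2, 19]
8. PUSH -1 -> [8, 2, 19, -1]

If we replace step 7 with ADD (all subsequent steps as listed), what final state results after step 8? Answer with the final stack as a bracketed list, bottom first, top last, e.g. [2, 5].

[8, 2, 137, -1]

(re-executing from step 7 with the substitution; state before step 7: [8, 2, 78, 59])
7. ADD -> [8, 2, 137]
8. PUSH -1 -> [8, 2, 137, -1]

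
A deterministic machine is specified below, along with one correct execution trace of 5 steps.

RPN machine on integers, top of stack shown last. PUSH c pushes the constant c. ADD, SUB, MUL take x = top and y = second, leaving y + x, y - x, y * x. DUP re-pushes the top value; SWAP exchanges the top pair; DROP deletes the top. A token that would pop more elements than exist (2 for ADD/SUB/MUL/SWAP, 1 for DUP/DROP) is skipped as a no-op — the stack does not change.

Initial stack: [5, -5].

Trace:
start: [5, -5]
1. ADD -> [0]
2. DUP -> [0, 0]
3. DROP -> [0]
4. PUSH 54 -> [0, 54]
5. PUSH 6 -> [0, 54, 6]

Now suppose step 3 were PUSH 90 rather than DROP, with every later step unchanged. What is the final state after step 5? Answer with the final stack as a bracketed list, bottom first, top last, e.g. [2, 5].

(re-executing from step 3 with the substitution; state before step 3: [0, 0])
3. PUSH 90 -> [0, 0, 90]
4. PUSH 54 -> [0, 0, 90, 54]
5. PUSH 6 -> [0, 0, 90, 54, 6]

[0, 0, 90, 54, 6]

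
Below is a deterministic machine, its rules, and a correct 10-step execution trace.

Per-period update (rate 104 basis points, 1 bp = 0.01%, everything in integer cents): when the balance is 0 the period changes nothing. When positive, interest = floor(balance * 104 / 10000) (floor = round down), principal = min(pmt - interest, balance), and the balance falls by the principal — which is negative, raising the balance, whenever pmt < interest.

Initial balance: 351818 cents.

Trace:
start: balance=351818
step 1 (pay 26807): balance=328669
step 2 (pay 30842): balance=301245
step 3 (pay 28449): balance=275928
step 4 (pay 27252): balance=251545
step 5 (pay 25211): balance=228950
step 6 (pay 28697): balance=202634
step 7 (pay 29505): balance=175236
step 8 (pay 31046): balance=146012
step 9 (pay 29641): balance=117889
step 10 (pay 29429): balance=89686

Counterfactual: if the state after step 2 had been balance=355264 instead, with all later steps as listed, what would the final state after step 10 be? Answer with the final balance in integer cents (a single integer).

state after step 2 := balance=355264
step 3 (pay 28449): balance=330509
step 4 (pay 27252): balance=306694
step 5 (pay 25211): balance=284672
step 6 (pay 28697): balance=258935
step 7 (pay 29505): balance=232122
step 8 (pay 31046): balance=203490
step 9 (pay 29641): balance=175965
step 10 (pay 29429): balance=148366

148366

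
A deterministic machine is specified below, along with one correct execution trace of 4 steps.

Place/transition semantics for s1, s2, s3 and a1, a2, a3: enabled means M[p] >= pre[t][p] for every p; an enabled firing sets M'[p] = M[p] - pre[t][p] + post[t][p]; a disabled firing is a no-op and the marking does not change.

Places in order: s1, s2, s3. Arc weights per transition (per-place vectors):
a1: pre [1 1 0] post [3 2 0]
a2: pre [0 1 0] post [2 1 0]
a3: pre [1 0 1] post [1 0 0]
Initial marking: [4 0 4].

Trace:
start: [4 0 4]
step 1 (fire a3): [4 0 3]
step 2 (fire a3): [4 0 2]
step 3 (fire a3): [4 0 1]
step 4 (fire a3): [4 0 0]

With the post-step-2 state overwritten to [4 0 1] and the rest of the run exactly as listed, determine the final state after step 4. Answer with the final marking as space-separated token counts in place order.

4 0 0

state after step 2 := [4 0 1]
step 3 (fire a3): [4 0 0]
step 4 (fire a3): [4 0 0]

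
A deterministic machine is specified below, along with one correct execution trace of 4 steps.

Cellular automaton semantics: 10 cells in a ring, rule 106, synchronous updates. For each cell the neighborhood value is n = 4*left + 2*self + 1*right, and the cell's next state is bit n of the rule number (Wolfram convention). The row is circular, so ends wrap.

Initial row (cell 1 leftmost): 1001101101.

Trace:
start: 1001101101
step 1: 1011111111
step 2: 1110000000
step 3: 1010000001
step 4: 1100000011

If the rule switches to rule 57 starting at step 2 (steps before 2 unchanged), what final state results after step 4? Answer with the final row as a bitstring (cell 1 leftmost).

(re-executing steps 2..4 under rule 57; state before step 2: 1011111111)
step 2: 0110000000
step 3: 0101111111
step 4: 1011000000

1011000000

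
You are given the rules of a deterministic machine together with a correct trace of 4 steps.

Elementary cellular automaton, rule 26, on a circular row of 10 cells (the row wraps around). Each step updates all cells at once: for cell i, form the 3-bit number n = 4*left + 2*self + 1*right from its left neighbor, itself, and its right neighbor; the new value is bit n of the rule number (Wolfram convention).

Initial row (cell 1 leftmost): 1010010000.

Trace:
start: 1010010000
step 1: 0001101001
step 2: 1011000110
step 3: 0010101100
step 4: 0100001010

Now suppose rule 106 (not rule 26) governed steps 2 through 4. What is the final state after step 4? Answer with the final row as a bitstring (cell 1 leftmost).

1110101000

(re-executing steps 2..4 under rule 106; state before step 2: 0001101001)
step 2: 0011110010
step 3: 0110010100
step 4: 1110101000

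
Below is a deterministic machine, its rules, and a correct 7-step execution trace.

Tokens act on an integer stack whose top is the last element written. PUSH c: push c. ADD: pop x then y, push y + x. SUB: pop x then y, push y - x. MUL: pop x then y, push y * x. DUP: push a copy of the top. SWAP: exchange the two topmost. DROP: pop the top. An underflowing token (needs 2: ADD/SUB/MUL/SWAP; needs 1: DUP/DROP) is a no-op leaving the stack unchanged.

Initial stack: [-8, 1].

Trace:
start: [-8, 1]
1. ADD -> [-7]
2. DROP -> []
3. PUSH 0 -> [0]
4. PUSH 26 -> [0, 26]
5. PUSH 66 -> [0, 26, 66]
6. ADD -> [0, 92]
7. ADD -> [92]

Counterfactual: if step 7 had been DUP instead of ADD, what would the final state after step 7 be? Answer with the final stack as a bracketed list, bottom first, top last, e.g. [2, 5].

[0, 92, 92]

(re-executing from step 7 with the substitution; state before step 7: [0, 92])
7. DUP -> [0, 92, 92]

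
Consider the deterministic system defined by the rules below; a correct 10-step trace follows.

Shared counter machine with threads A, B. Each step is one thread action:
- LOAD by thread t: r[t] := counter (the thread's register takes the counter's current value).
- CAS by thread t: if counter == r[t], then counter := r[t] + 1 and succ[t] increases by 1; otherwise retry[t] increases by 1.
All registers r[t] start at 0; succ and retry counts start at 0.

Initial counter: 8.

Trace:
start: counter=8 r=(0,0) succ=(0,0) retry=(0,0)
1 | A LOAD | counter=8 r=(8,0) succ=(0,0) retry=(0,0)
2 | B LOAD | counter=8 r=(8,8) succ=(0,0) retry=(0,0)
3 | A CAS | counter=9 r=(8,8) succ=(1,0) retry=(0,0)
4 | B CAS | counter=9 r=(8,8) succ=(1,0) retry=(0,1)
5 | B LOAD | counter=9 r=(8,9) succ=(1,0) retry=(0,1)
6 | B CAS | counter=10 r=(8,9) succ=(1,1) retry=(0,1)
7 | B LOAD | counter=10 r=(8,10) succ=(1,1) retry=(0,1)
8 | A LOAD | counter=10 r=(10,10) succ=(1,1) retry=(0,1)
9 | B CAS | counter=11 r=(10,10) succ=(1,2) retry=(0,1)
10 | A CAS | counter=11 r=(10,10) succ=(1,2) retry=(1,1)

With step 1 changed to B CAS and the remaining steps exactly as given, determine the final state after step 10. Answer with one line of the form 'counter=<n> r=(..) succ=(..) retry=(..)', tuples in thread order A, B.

counter=11 r=(10,10) succ=(0,3) retry=(2,1)

(re-executing from step 1 with the substitution; state before step 1: counter=8 r=(0,0) succ=(0,0) retry=(0,0))
1 | B CAS | counter=8 r=(0,0) succ=(0,0) retry=(0,1)
2 | B LOAD | counter=8 r=(0,8) succ=(0,0) retry=(0,1)
3 | A CAS | counter=8 r=(0,8) succ=(0,0) retry=(1,1)
4 | B CAS | counter=9 r=(0,8) succ=(0,1) retry=(1,1)
5 | B LOAD | counter=9 r=(0,9) succ=(0,1) retry=(1,1)
6 | B CAS | counter=10 r=(0,9) succ=(0,2) retry=(1,1)
7 | B LOAD | counter=10 r=(0,10) succ=(0,2) retry=(1,1)
8 | A LOAD | counter=10 r=(10,10) succ=(0,2) retry=(1,1)
9 | B CAS | counter=11 r=(10,10) succ=(0,3) retry=(1,1)
10 | A CAS | counter=11 r=(10,10) succ=(0,3) retry=(2,1)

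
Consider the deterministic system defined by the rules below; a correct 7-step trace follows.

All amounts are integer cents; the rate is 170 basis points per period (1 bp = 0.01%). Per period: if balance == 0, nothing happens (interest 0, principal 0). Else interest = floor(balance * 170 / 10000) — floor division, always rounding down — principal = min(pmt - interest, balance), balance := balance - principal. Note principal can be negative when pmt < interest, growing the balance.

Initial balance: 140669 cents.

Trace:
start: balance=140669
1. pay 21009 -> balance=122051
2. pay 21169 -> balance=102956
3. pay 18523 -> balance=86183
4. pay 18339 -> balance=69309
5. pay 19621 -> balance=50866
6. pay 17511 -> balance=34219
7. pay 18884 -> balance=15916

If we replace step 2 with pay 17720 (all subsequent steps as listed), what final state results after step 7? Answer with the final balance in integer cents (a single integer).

(re-executing from step 2 with the substitution; state before step 2: balance=122051)
2. pay 17720 -> balance=106405
3. pay 18523 -> balance=89690
4. pay 18339 -> balance=72875
5. pay 19621 -> balance=54492
6. pay 17511 -> balance=37907
7. pay 18884 -> balance=19667

19667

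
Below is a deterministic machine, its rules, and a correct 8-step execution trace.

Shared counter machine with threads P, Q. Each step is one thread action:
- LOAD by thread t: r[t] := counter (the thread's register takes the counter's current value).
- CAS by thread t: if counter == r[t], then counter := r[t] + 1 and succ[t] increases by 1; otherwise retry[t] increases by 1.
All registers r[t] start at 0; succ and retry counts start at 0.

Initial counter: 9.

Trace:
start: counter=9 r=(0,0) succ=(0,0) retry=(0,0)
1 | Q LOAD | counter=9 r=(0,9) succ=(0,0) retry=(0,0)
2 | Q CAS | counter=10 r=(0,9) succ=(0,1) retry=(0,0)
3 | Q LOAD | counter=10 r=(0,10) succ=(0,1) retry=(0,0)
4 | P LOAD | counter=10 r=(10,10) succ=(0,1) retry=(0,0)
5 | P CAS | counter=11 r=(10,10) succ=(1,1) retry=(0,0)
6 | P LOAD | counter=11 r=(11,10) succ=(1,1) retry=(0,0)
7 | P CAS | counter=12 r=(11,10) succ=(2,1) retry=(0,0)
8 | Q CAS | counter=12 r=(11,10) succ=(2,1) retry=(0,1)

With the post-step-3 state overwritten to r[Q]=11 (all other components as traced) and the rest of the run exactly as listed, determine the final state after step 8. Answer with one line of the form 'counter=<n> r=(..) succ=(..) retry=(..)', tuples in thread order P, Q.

counter=12 r=(11,11) succ=(2,1) retry=(0,1)

state after step 3 := counter=10 r=(0,11) succ=(0,1) retry=(0,0)
4 | P LOAD | counter=10 r=(10,11) succ=(0,1) retry=(0,0)
5 | P CAS | counter=11 r=(10,11) succ=(1,1) retry=(0,0)
6 | P LOAD | counter=11 r=(11,11) succ=(1,1) retry=(0,0)
7 | P CAS | counter=12 r=(11,11) succ=(2,1) retry=(0,0)
8 | Q CAS | counter=12 r=(11,11) succ=(2,1) retry=(0,1)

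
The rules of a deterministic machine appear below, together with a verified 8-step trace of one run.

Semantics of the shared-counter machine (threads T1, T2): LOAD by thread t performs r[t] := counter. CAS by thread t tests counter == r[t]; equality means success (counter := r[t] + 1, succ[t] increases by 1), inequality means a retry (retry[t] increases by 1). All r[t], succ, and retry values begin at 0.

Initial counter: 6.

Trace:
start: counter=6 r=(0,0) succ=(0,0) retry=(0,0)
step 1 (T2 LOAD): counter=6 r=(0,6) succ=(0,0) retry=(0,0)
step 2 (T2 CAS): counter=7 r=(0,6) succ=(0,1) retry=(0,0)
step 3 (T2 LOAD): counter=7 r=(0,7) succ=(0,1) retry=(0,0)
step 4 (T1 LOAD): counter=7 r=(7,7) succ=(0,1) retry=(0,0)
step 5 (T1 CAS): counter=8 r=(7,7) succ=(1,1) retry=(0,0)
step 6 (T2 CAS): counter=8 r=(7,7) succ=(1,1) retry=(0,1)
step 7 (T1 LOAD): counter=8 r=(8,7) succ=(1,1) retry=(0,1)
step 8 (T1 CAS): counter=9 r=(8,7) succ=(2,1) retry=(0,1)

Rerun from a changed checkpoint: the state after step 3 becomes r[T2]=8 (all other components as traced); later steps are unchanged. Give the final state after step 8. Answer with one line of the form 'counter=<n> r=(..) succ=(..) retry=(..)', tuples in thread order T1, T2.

state after step 3 := counter=7 r=(0,8) succ=(0,1) retry=(0,0)
step 4 (T1 LOAD): counter=7 r=(7,8) succ=(0,1) retry=(0,0)
step 5 (T1 CAS): counter=8 r=(7,8) succ=(1,1) retry=(0,0)
step 6 (T2 CAS): counter=9 r=(7,8) succ=(1,2) retry=(0,0)
step 7 (T1 LOAD): counter=9 r=(9,8) succ=(1,2) retry=(0,0)
step 8 (T1 CAS): counter=10 r=(9,8) succ=(2,2) retry=(0,0)

counter=10 r=(9,8) succ=(2,2) retry=(0,0)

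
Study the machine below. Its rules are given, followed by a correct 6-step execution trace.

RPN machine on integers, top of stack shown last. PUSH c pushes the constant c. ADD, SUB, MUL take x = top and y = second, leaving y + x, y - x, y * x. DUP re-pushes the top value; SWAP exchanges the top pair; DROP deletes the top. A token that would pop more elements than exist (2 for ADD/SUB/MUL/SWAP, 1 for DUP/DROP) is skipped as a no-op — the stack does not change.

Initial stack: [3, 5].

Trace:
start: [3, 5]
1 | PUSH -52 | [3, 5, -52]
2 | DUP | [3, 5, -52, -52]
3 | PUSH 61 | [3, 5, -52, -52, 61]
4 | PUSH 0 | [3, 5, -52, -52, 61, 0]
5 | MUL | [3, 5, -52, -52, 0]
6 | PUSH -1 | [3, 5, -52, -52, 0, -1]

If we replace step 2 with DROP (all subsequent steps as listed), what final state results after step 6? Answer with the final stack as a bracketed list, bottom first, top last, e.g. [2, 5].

(re-executing from step 2 with the substitution; state before step 2: [3, 5, -52])
2 | DROP | [3, 5]
3 | PUSH 61 | [3, 5, 61]
4 | PUSH 0 | [3, 5, 61, 0]
5 | MUL | [3, 5, 0]
6 | PUSH -1 | [3, 5, 0, -1]

[3, 5, 0, -1]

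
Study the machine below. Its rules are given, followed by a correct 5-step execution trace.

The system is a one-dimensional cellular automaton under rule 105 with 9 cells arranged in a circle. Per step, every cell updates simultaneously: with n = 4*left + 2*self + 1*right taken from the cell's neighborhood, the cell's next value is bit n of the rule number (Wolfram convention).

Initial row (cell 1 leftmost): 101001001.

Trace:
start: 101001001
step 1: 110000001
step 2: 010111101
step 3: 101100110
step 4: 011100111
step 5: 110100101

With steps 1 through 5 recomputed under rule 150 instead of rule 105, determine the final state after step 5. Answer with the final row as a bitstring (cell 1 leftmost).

001011010

(re-executing steps 1..5 under rule 150; state before step 1: 101001001)
step 1: 001111110
step 2: 010111101
step 3: 010011001
step 4: 011100111
step 5: 001011010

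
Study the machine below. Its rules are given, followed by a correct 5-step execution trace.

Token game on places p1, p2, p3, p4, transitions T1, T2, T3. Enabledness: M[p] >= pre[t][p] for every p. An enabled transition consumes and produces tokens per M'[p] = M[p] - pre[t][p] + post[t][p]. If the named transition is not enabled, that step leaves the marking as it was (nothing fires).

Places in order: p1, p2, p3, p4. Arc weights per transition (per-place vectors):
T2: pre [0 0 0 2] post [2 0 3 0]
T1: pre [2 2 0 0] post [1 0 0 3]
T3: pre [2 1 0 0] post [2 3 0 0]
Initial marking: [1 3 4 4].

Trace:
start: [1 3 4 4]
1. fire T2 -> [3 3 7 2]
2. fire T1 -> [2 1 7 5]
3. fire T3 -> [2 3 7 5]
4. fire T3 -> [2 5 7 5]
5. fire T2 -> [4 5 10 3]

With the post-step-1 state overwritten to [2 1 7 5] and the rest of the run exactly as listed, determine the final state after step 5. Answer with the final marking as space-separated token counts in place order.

state after step 1 := [2 1 7 5]
2. fire T1 -> [2 1 7 5]
3. fire T3 -> [2 3 7 5]
4. fire T3 -> [2 5 7 5]
5. fire T2 -> [4 5 10 3]

4 5 10 3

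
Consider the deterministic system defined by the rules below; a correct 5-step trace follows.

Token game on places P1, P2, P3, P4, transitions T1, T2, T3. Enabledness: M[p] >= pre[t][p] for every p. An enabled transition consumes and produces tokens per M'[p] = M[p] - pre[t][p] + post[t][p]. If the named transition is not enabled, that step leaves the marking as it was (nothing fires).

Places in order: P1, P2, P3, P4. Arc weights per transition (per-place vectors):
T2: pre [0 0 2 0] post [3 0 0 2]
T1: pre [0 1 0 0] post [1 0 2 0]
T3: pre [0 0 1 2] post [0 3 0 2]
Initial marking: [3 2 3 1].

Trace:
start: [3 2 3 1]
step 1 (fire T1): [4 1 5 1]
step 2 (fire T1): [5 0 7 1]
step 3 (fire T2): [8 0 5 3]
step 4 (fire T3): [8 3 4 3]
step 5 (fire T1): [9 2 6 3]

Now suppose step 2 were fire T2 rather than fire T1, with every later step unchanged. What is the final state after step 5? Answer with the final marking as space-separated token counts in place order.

11 3 2 5

(re-executing from step 2 with the substitution; state before step 2: [4 1 5 1])
step 2 (fire T2): [7 1 3 3]
step 3 (fire T2): [10 1 1 5]
step 4 (fire T3): [10 4 0 5]
step 5 (fire T1): [11 3 2 5]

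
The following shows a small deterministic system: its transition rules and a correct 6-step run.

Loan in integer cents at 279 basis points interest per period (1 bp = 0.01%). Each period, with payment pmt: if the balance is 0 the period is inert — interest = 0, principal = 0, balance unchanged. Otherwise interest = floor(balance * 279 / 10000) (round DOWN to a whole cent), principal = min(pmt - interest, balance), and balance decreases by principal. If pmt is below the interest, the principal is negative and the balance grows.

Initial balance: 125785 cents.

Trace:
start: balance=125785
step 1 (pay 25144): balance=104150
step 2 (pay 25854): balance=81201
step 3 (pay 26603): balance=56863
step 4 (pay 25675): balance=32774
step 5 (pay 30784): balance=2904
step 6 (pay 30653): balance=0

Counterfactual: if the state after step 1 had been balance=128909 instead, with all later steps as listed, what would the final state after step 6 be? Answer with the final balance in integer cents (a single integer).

743

state after step 1 := balance=128909
step 2 (pay 25854): balance=106651
step 3 (pay 26603): balance=83023
step 4 (pay 25675): balance=59664
step 5 (pay 30784): balance=30544
step 6 (pay 30653): balance=743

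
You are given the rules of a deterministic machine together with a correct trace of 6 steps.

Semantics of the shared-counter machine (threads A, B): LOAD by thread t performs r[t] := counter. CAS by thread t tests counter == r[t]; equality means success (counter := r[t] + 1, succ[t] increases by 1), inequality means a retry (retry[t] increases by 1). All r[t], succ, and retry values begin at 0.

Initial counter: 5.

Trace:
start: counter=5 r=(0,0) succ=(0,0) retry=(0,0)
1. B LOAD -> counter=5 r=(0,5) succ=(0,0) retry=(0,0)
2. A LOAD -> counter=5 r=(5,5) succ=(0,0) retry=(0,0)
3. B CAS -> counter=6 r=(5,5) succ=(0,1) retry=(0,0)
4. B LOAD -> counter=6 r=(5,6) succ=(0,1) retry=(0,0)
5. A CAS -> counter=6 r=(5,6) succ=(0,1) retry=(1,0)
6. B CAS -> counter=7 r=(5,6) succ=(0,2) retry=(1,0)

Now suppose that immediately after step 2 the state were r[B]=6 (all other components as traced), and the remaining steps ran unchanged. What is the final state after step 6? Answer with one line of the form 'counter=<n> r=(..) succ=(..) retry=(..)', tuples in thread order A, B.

state after step 2 := counter=5 r=(5,6) succ=(0,0) retry=(0,0)
3. B CAS -> counter=5 r=(5,6) succ=(0,0) retry=(0,1)
4. B LOAD -> counter=5 r=(5,5) succ=(0,0) retry=(0,1)
5. A CAS -> counter=6 r=(5,5) succ=(1,0) retry=(0,1)
6. B CAS -> counter=6 r=(5,5) succ=(1,0) retry=(0,2)

counter=6 r=(5,5) succ=(1,0) retry=(0,2)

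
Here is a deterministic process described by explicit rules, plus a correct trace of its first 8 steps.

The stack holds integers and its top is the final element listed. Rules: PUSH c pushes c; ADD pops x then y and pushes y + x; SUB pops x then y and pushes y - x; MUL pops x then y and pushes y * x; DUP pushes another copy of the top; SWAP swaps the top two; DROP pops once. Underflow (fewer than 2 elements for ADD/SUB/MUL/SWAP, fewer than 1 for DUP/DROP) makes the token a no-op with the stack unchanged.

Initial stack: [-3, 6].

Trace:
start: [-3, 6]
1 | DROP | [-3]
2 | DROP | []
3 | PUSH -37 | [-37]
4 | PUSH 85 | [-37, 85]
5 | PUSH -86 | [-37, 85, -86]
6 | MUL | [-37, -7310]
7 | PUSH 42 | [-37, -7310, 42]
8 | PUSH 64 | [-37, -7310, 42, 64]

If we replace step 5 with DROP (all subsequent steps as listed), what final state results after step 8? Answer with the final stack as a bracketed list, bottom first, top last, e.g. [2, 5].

[-37, 42, 64]

(re-executing from step 5 with the substitution; state before step 5: [-37, 85])
5 | DROP | [-37]
6 | MUL | [-37]
7 | PUSH 42 | [-37, 42]
8 | PUSH 64 | [-37, 42, 64]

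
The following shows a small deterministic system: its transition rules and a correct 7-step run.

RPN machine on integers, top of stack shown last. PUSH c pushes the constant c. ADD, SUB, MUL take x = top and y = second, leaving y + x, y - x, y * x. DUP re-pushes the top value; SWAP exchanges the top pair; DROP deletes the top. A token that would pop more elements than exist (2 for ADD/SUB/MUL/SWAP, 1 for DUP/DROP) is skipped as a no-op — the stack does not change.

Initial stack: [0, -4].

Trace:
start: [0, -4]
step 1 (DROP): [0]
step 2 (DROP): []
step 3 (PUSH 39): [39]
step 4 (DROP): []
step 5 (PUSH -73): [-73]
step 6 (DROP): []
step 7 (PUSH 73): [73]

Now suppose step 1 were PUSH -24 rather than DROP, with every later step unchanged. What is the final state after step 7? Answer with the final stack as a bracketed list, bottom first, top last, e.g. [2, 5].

[0, -4, 73]

(re-executing from step 1 with the substitution; state before step 1: [0, -4])
step 1 (PUSH -24): [0, -4, -24]
step 2 (DROP): [0, -4]
step 3 (PUSH 39): [0, -4, 39]
step 4 (DROP): [0, -4]
step 5 (PUSH -73): [0, -4, -73]
step 6 (DROP): [0, -4]
step 7 (PUSH 73): [0, -4, 73]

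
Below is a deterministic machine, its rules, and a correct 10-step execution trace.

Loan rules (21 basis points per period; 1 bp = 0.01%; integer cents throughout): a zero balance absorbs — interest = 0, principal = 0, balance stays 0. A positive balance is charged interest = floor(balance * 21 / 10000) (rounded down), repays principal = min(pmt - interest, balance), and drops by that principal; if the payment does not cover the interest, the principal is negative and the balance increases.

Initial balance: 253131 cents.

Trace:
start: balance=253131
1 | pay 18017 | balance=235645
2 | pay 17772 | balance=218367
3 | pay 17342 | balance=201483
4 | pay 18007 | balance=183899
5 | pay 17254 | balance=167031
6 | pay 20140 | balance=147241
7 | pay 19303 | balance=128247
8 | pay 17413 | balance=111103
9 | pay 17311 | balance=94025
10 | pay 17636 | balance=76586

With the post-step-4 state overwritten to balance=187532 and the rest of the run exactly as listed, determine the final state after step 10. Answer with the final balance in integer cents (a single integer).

80264

state after step 4 := balance=187532
5 | pay 17254 | balance=170671
6 | pay 20140 | balance=150889
7 | pay 19303 | balance=131902
8 | pay 17413 | balance=114765
9 | pay 17311 | balance=97695
10 | pay 17636 | balance=80264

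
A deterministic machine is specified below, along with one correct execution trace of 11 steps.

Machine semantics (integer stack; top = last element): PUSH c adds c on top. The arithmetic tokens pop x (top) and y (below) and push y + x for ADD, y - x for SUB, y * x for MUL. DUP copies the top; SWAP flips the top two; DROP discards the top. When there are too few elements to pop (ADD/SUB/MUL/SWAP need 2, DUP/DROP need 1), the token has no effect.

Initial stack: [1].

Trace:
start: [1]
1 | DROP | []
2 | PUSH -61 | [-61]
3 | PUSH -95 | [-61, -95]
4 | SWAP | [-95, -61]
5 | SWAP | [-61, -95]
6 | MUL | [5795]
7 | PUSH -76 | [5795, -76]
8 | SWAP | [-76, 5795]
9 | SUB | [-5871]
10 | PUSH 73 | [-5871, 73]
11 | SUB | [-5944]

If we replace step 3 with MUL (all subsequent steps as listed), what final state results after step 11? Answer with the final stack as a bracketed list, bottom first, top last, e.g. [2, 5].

(re-executing from step 3 with the substitution; state before step 3: [-61])
3 | MUL | [-61]
4 | SWAP | [-61]
5 | SWAP | [-61]
6 | MUL | [-61]
7 | PUSH -76 | [-61, -76]
8 | SWAP | [-76, -61]
9 | SUB | [-15]
10 | PUSH 73 | [-15, 73]
11 | SUB | [-88]

[-88]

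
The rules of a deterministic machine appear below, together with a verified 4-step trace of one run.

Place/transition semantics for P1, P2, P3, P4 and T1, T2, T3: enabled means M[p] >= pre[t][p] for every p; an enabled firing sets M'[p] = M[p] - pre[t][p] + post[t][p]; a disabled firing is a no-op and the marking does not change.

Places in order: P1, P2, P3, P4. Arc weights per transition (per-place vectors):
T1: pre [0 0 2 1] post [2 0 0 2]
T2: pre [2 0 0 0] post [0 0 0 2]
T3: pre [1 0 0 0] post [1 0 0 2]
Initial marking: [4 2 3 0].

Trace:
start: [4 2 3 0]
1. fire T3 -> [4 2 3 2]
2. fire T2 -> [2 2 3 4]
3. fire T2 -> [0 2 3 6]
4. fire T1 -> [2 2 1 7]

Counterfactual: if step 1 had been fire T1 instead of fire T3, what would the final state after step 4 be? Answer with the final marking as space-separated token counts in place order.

2 2 1 5

(re-executing from step 1 with the substitution; state before step 1: [4 2 3 0])
1. fire T1 -> [4 2 3 0]
2. fire T2 -> [2 2 3 2]
3. fire T2 -> [0 2 3 4]
4. fire T1 -> [2 2 1 5]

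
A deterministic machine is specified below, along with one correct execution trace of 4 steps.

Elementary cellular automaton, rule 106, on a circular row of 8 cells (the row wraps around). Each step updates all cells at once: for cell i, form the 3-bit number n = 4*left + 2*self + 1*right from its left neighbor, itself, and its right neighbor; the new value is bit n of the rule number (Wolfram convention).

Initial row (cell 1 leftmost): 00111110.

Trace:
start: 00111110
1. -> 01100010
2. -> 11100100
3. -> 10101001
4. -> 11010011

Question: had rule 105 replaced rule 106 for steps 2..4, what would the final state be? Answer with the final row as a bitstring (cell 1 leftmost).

11010011

(re-executing steps 2..4 under rule 105; state before step 2: 01100010)
2. -> 01101000
3. -> 01110011
4. -> 11010011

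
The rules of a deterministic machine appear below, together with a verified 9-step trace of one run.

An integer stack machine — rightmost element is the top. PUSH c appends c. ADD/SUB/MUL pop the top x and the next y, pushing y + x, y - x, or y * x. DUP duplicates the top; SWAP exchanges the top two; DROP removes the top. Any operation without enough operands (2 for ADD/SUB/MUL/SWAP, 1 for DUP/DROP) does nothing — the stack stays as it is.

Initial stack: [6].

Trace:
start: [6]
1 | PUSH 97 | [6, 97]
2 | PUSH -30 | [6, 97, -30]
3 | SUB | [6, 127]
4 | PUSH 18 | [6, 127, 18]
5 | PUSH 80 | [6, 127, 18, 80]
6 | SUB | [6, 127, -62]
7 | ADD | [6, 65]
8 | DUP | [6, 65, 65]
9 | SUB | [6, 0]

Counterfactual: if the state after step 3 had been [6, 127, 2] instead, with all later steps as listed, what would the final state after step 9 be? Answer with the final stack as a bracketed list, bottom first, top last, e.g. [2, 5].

[6, 127, 0]

state after step 3 := [6, 127, 2]
4 | PUSH 18 | [6, 127, 2, 18]
5 | PUSH 80 | [6, 127, 2, 18, 80]
6 | SUB | [6, 127, 2, -62]
7 | ADD | [6, 127, -60]
8 | DUP | [6, 127, -60, -60]
9 | SUB | [6, 127, 0]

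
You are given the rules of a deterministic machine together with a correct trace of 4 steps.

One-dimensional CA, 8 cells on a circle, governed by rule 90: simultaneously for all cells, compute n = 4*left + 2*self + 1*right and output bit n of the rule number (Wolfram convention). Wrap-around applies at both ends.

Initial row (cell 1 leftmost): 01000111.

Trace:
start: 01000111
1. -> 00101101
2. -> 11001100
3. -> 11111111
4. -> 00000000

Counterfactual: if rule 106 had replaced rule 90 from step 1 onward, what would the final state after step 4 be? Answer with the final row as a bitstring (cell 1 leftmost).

01110001

(re-executing steps 1..4 under rule 106; state before step 1: 01000111)
1. -> 10001101
2. -> 10011111
3. -> 10110000
4. -> 01110001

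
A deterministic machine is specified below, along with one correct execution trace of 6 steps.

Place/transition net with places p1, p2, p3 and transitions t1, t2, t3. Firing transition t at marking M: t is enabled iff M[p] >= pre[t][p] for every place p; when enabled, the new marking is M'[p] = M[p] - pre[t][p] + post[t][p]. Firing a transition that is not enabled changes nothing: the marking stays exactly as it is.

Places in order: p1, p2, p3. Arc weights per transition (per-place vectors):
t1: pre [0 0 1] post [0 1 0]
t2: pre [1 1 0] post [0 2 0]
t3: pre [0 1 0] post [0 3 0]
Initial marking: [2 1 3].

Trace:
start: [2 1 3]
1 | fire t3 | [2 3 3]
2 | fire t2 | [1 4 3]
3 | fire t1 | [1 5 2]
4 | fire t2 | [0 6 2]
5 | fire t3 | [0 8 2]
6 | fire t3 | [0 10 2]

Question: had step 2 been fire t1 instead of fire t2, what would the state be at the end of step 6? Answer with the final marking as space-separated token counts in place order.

(re-executing from step 2 with the substitution; state before step 2: [2 3 3])
2 | fire t1 | [2 4 2]
3 | fire t1 | [2 5 1]
4 | fire t2 | [1 6 1]
5 | fire t3 | [1 8 1]
6 | fire t3 | [1 10 1]

1 10 1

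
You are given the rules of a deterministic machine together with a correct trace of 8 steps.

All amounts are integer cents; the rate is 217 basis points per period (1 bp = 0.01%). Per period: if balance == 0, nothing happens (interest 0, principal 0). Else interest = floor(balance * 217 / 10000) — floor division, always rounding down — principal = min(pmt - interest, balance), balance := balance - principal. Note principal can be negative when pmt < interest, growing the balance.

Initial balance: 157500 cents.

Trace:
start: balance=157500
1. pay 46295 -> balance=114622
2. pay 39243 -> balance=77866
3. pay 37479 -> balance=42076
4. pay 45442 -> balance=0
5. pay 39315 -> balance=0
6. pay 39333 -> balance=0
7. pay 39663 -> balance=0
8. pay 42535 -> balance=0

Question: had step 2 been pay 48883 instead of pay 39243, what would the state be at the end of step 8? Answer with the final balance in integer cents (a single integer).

(re-executing from step 2 with the substitution; state before step 2: balance=114622)
2. pay 48883 -> balance=68226
3. pay 37479 -> balance=32227
4. pay 45442 -> balance=0
5. pay 39315 -> balance=0
6. pay 39333 -> balance=0
7. pay 39663 -> balance=0
8. pay 42535 -> balance=0

0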